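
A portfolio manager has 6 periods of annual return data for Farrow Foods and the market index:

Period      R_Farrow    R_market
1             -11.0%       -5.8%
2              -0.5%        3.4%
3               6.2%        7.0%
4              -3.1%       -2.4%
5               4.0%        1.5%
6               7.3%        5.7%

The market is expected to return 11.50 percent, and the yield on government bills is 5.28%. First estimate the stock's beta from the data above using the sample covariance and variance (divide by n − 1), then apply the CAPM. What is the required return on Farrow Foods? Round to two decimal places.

13.37%

Mean R_i = (-11.0 − 0.5 + 6.2 − 3.1 + 4.0 + 7.3) / 6 = 0.4833%
Mean R_m = (-5.8 + 3.4 + 7.0 − 2.4 + 1.5 + 5.7) / 6 = 1.5667%
Σ(R_i − R̄_i)(R_m − R̄_m) = 156.0067  ⇒  Cov = 156.0067 / 5 = 31.2013
Σ(R_m − R̄_m)² = 119.9733  ⇒  Var(R_m) = 119.9733 / 5 = 23.9947
β = Cov / Var(R_m) = 31.2013 / 23.9947 = 1.3003
MRP = 11.50% − 5.28% = 6.22%
E(R) = R_f + β × MRP = 5.28% + 1.3003 × 6.22% = 13.37%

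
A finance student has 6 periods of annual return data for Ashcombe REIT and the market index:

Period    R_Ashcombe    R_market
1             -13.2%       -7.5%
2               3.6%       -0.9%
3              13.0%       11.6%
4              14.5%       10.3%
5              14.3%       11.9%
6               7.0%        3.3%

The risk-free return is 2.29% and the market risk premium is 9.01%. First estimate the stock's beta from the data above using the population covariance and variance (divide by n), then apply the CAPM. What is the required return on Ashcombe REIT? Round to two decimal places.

13.86%

Mean R_i = (-13.2 + 3.6 + 13.0 + 14.5 + 14.3 + 7.0) / 6 = 6.5333%
Mean R_m = (-7.5 − 0.9 + 11.6 + 10.3 + 11.9 + 3.3) / 6 = 4.7833%
Σ(R_i − R̄_i)(R_m − R̄_m) = 401.6733  ⇒  Cov = 401.6733 / 6 = 66.9456
Σ(R_m − R̄_m)² = 312.9283  ⇒  Var(R_m) = 312.9283 / 6 = 52.1547
β = Cov / Var(R_m) = 66.9456 / 52.1547 = 1.2836
E(R) = R_f + β × MRP = 2.29% + 1.2836 × 9.01% = 13.86%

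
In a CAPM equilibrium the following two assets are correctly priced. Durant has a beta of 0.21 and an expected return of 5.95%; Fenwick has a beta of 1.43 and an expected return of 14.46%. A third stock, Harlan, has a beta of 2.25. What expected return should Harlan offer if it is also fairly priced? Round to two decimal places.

20.18%

MRP (SML slope) = (14.46% − 5.95%) / (1.43 − 0.21) = 8.51% / 1.22 = 6.9754%
R_f (intercept) = 5.95% − 0.21 × 6.9754% = 4.4852%
E(R_Harlan) = R_f + β × MRP = 4.4852% + 2.25 × 6.9754% = 20.18%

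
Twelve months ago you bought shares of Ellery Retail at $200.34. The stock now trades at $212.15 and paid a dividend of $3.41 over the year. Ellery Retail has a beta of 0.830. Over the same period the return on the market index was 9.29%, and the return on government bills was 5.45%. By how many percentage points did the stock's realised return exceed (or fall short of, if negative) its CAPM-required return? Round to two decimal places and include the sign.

Realised HPR = (P1 + D1 − P0) / P0 = (212.15 + 3.41 − 200.34) / 200.34 = 15.22 / 200.34 = 7.5971%
MRP = 9.29% − 5.45% = 3.84%
CAPM required = R_f + β·MRP = 5.45% + 0.830 × 3.84% = 8.63720%
α = realised − required = 7.5971% − 8.63720% = -1.04%

-1.04%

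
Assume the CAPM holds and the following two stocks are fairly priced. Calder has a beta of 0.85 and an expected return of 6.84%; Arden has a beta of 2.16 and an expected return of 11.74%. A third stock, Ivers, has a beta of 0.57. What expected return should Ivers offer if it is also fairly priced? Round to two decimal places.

5.79%

MRP (SML slope) = (11.74% − 6.84%) / (2.16 − 0.85) = 4.90% / 1.31 = 3.7405%
R_f (intercept) = 6.84% − 0.85 × 3.7405% = 3.6606%
E(R_Ivers) = R_f + β × MRP = 3.6606% + 0.57 × 3.7405% = 5.79%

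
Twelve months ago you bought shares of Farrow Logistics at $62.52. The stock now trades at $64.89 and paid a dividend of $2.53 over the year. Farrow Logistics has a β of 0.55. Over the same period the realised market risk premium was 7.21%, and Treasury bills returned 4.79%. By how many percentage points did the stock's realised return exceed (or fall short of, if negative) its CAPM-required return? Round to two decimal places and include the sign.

-0.92%

Realised HPR = (P1 + D1 − P0) / P0 = (64.89 + 2.53 − 62.52) / 62.52 = 4.90 / 62.52 = 7.8375%
CAPM required = R_f + β·MRP = 4.79% + 0.55 × 7.21% = 8.7555%
α = realised − required = 7.8375% − 8.7555% = -0.92%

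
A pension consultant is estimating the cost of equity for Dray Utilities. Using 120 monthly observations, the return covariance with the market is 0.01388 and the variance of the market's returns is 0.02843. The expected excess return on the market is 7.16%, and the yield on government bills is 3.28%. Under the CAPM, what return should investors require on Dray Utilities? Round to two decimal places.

6.78%

β = Cov(R_i, R_m) / Var(R_m) = 0.01388 / 0.02843 = 0.4882
E(R) = R_f + β × MRP = 3.28% + 0.4882 × 7.16% = 6.78%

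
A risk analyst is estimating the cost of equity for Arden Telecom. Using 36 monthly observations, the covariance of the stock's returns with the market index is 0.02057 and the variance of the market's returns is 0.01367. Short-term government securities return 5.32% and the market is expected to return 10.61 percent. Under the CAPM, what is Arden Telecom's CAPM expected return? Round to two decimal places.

13.28%

β = Cov(R_i, R_m) / Var(R_m) = 0.02057 / 0.01367 = 1.5048
MRP = 10.61% − 5.32% = 5.29%
E(R) = R_f + β × MRP = 5.32% + 1.5048 × 5.29% = 13.28%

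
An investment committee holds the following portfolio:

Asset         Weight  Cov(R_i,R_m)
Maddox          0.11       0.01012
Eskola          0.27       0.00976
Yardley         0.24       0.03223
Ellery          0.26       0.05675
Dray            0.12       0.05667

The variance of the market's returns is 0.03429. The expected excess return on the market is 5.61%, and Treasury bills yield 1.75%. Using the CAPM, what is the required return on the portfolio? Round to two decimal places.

7.16%

β_Maddox = 0.01012 / 0.03429 = 0.2951
β_Eskola = 0.00976 / 0.03429 = 0.2846
β_Yardley = 0.03223 / 0.03429 = 0.9399
β_Ellery = 0.05675 / 0.03429 = 1.6550
β_Dray = 0.05667 / 0.03429 = 1.6527
β_P = Σ w_i β_i = 0.11×0.2951 + 0.27×0.2846 + 0.24×0.9399 + 0.26×1.6550 + 0.12×1.6527 = 0.9635
E(R_P) = R_f + β_P × MRP = 1.75% + 0.9635 × 5.61% = 7.16%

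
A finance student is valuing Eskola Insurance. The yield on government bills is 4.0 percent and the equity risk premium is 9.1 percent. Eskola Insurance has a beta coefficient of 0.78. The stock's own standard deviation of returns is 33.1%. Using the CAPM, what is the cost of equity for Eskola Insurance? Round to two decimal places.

E(R) = R_f + β × MRP = 4.0% + 0.78 × 9.1% = 11.10%

11.10%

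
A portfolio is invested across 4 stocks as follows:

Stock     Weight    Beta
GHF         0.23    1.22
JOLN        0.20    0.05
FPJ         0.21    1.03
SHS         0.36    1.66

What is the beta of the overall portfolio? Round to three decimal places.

β_P = Σ w_i β_i = 0.23×1.22 + 0.20×0.05 + 0.21×1.03 + 0.36×1.66 = 1.1045

1.105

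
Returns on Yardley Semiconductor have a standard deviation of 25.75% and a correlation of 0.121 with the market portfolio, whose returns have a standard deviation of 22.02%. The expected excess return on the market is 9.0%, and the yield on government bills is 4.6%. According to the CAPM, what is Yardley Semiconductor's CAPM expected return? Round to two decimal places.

5.87%

β = ρ × σ_i / σ_m = 0.121 × 25.75% / 22.02% = 0.1415
E(R) = 4.6% + 0.1415 × 9.0% = 5.87%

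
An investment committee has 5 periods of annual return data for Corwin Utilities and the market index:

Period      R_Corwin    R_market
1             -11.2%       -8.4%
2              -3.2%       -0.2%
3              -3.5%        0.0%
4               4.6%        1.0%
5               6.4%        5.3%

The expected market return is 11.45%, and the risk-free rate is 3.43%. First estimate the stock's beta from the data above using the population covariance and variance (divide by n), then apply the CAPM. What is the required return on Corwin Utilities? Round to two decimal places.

14.01%

Mean R_i = (-11.2 − 3.2 − 3.5 + 4.6 + 6.4) / 5 = -1.3800%
Mean R_m = (-8.4 − 0.2 + 0.0 + 1.0 + 5.3) / 5 = -0.4600%
Σ(R_i − R̄_i)(R_m − R̄_m) = 130.0660  ⇒  Cov = 130.0660 / 5 = 26.0132
Σ(R_m − R̄_m)² = 98.6320  ⇒  Var(R_m) = 98.6320 / 5 = 19.7264
β = Cov / Var(R_m) = 26.0132 / 19.7264 = 1.3187
MRP = 11.45% − 3.43% = 8.02%
E(R) = R_f + β × MRP = 3.43% + 1.3187 × 8.02% = 14.01%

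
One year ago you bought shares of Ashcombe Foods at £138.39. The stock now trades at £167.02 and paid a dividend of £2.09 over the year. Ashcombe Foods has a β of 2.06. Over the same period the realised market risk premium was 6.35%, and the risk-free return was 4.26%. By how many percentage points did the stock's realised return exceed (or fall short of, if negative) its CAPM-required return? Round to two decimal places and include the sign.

+4.86%

Realised HPR = (P1 + D1 − P0) / P0 = (167.02 + 2.09 − 138.39) / 138.39 = 30.72 / 138.39 = 22.1981%
CAPM required = R_f + β·MRP = 4.26% + 2.06 × 6.35% = 17.3410%
α = realised − required = 22.1981% − 17.3410% = +4.86%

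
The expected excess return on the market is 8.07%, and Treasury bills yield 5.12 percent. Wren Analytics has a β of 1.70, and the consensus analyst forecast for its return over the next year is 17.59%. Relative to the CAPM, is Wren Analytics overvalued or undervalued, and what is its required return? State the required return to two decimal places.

Overvalued; required return 18.84%

Required return = R_f + β·MRP = 5.12% + 1.70 × 8.07% = 18.84%
Forecast 17.59% < required 18.84% → the stock plots below the SML → overvalued.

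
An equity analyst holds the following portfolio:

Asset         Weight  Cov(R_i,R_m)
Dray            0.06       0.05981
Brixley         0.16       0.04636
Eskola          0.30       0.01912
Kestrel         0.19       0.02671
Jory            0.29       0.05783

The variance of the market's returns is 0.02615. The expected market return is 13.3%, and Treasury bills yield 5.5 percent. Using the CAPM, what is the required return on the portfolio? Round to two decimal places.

17.01%

β_Dray = 0.05981 / 0.02615 = 2.2872
β_Brixley = 0.04636 / 0.02615 = 1.7728
β_Eskola = 0.01912 / 0.02615 = 0.7312
β_Kestrel = 0.02671 / 0.02615 = 1.0214
β_Jory = 0.05783 / 0.02615 = 2.2115
β_P = Σ w_i β_i = 0.06×2.2872 + 0.16×1.7728 + 0.30×0.7312 + 0.19×1.0214 + 0.29×2.2115 = 1.4756
MRP = 13.3% − 5.5% = 7.80%
E(R_P) = R_f + β_P × MRP = 5.5% + 1.4756 × 7.8% = 17.01%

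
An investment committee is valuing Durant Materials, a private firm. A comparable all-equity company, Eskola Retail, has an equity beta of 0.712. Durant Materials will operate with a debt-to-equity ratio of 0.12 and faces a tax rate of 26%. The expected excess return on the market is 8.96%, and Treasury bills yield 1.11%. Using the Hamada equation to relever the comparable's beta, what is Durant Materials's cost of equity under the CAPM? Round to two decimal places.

8.06%

β_L = β_U × [1 + (1 − t)(D/E)] = 0.712 × [1 + (1 − 0.26) × 0.12]
    = 0.712 × [1 + 0.74 × 0.12] = 0.712 × 1.0888 = 0.7752
E(R) = R_f + β_L × MRP = 1.11% + 0.7752 × 8.96% = 8.06%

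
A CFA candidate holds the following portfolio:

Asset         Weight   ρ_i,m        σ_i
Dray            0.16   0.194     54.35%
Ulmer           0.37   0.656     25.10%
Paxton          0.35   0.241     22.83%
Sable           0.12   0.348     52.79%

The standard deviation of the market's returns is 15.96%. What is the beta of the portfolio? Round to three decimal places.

β_Dray = 0.194 × 54.35% / 15.96% = 0.6606
β_Ulmer = 0.656 × 25.10% / 15.96% = 1.0317
β_Paxton = 0.241 × 22.83% / 15.96% = 0.3447
β_Sable = 0.348 × 52.79% / 15.96% = 1.1511
β_P = Σ w_i β_i = 0.16×0.6606 + 0.37×1.0317 + 0.35×0.3447 + 0.12×1.1511 = 0.7462

0.746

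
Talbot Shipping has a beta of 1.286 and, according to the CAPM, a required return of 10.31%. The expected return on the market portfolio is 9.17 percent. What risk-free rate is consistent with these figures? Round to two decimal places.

5.18%

E(R) = R_f + β(E(R_m) − R_f) = R_f(1 − β) + β·E(R_m)
10.31% = R_f × (1 − 1.286) + 1.286 × 9.17%
10.31% = R_f × -0.286 + 11.79262%
R_f = (10.31% − 11.79262%) / -0.286 = 5.18%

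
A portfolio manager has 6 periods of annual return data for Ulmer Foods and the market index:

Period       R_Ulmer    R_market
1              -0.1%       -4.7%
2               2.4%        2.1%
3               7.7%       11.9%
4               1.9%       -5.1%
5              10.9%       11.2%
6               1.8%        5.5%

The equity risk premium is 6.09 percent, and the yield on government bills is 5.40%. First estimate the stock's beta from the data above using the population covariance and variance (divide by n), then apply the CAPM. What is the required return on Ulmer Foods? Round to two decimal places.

Mean R_i = (-0.1 + 2.4 + 7.7 + 1.9 + 10.9 + 1.8) / 6 = 4.1000%
Mean R_m = (-4.7 + 2.1 + 11.9 − 5.1 + 11.2 + 5.5) / 6 = 3.4833%
Σ(R_i − R̄_i)(R_m − R̄_m) = 133.7400  ⇒  Cov = 133.7400 / 6 = 22.2900
Σ(R_m − R̄_m)² = 277.0083  ⇒  Var(R_m) = 277.0083 / 6 = 46.1681
β = Cov / Var(R_m) = 22.2900 / 46.1681 = 0.4828
E(R) = R_f + β × MRP = 5.40% + 0.4828 × 6.09% = 8.34%

8.34%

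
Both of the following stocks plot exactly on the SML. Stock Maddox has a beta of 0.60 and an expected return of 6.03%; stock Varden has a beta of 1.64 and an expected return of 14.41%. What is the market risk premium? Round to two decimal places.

8.06%

Both satisfy E(R) = R_f + β·MRP, so the slope of the SML is
MRP = (14.41% − 6.03%) / (1.64 − 0.60) = 8.38% / 1.04 = 8.0577%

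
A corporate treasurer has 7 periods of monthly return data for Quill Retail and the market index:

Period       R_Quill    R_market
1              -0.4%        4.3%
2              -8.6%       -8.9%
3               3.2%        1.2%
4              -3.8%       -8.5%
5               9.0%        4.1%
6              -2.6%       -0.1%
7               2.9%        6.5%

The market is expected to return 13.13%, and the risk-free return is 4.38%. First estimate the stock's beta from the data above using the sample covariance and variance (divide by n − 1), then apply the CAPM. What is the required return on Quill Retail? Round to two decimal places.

Mean R_i = (-0.4 − 8.6 + 3.2 − 3.8 + 9.0 − 2.6 + 2.9) / 7 = -0.0429%
Mean R_m = (4.3 − 8.9 + 1.2 − 8.5 + 4.1 − 0.1 + 6.5) / 7 = -0.2000%
Σ(R_i − R̄_i)(R_m − R̄_m) = 166.9100  ⇒  Cov = 166.9100 / 6 = 27.8183
Σ(R_m − R̄_m)² = 230.1800  ⇒  Var(R_m) = 230.1800 / 6 = 38.3633
β = Cov / Var(R_m) = 27.8183 / 38.3633 = 0.7251
MRP = 13.13% − 4.38% = 8.75%
E(R) = R_f + β × MRP = 4.38% + 0.7251 × 8.75% = 10.72%

10.72%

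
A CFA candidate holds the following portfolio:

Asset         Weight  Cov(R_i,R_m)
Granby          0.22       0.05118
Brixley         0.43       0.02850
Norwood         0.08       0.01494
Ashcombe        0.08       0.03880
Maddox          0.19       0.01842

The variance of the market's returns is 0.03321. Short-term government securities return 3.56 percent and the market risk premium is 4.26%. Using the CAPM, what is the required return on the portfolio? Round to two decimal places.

β_Granby = 0.05118 / 0.03321 = 1.5411
β_Brixley = 0.02850 / 0.03321 = 0.8582
β_Norwood = 0.01494 / 0.03321 = 0.4499
β_Ashcombe = 0.03880 / 0.03321 = 1.1683
β_Maddox = 0.01842 / 0.03321 = 0.5547
β_P = Σ w_i β_i = 0.22×1.5411 + 0.43×0.8582 + 0.08×0.4499 + 0.08×1.1683 + 0.19×0.5547 = 0.9429
E(R_P) = R_f + β_P × MRP = 3.56% + 0.9429 × 4.26% = 7.58%

7.58%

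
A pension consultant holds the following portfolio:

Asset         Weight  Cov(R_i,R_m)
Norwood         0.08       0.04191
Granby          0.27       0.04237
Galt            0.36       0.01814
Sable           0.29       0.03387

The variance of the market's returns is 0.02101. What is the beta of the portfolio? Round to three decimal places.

1.482

β_Norwood = 0.04191 / 0.02101 = 1.9948
β_Granby = 0.04237 / 0.02101 = 2.0167
β_Galt = 0.01814 / 0.02101 = 0.8634
β_Sable = 0.03387 / 0.02101 = 1.6121
β_P = Σ w_i β_i = 0.08×1.9948 + 0.27×2.0167 + 0.36×0.8634 + 0.29×1.6121 = 1.4824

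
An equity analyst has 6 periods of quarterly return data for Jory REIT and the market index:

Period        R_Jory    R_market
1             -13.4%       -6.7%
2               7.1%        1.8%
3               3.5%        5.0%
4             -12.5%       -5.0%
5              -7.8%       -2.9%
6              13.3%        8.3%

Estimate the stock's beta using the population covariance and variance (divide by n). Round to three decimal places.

Mean R_i = (-13.4 + 7.1 + 3.5 − 12.5 − 7.8 + 13.3) / 6 = -1.6333%
Mean R_m = (-6.7 + 1.8 + 5.0 − 5.0 − 2.9 + 8.3) / 6 = 0.0833%
Σ(R_i − R̄_i)(R_m − R̄_m) = 316.3867  ⇒  Cov = 316.3867 / 6 = 52.7311
Σ(R_m − R̄_m)² = 175.3883  ⇒  Var(R_m) = 175.3883 / 6 = 29.2314
β = Cov / Var(R_m) = 52.7311 / 29.2314 = 1.8039

1.804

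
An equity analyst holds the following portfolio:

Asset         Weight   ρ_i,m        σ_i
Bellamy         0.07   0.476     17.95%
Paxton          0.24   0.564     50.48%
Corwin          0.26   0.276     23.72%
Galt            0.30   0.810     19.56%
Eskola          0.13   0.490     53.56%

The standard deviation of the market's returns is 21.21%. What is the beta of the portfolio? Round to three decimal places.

0.816

β_Bellamy = 0.476 × 17.95% / 21.21% = 0.4028
β_Paxton = 0.564 × 50.48% / 21.21% = 1.3423
β_Corwin = 0.276 × 23.72% / 21.21% = 0.3087
β_Galt = 0.810 × 19.56% / 21.21% = 0.7470
β_Eskola = 0.490 × 53.56% / 21.21% = 1.2374
β_P = Σ w_i β_i = 0.07×0.4028 + 0.24×1.3423 + 0.26×0.3087 + 0.30×0.7470 + 0.13×1.2374 = 0.8156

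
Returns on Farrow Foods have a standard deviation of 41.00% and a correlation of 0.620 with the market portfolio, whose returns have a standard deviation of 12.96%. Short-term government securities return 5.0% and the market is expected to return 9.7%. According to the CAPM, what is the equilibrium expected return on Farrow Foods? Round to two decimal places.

14.22%

β = ρ × σ_i / σ_m = 0.620 × 41.00% / 12.96% = 1.9614
MRP = 9.7% − 5.0% = 4.70%
E(R) = 5.0% + 1.9614 × 4.7% = 14.22%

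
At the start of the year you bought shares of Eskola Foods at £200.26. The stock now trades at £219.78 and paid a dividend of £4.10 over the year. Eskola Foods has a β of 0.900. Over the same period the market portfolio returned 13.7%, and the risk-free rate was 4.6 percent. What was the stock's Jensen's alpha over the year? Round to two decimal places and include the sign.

Realised HPR = (P1 + D1 − P0) / P0 = (219.78 + 4.10 − 200.26) / 200.26 = 23.62 / 200.26 = 11.7947%
MRP = 13.7% − 4.6% = 9.10%
CAPM required = R_f + β·MRP = 4.6% + 0.900 × 9.1% = 12.7900%
α = realised − required = 11.7947% − 12.7900% = -1.00%

-1.00%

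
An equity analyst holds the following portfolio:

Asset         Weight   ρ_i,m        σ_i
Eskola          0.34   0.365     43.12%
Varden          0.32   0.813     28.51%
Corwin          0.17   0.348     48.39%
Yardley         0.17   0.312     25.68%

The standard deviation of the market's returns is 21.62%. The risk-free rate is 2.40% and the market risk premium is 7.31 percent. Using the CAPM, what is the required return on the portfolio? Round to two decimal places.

8.15%

β_Eskola = 0.365 × 43.12% / 21.62% = 0.7280
β_Varden = 0.813 × 28.51% / 21.62% = 1.0721
β_Corwin = 0.348 × 48.39% / 21.62% = 0.7789
β_Yardley = 0.312 × 25.68% / 21.62% = 0.3706
β_P = Σ w_i β_i = 0.34×0.7280 + 0.32×1.0721 + 0.17×0.7789 + 0.17×0.3706 = 0.7860
E(R_P) = R_f + β_P × MRP = 2.40% + 0.7860 × 7.31% = 8.15%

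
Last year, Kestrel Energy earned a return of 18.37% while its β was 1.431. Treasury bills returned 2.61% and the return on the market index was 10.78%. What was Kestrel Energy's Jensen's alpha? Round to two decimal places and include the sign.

Market excess return = 10.78% − 2.61% = 8.17%
CAPM benchmark = R_f + β(R_m − R_f) = 2.61% + 1.431 × 8.17% = 14.30127%
α = actual − benchmark = 18.37% − 14.30127% = +4.07%

+4.07%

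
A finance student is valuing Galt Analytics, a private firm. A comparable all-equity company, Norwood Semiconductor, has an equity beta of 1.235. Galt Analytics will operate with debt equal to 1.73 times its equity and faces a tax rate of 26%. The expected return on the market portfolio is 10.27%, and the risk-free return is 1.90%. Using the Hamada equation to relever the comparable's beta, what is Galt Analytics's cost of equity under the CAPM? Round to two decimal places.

β_L = β_U × [1 + (1 − t)(D/E)] = 1.235 × [1 + (1 − 0.26) × 1.73]
    = 1.235 × [1 + 0.74 × 1.73] = 1.235 × 2.2802 = 2.8160
MRP = 10.27% − 1.90% = 8.37%
E(R) = R_f + β_L × MRP = 1.90% + 2.8160 × 8.37% = 25.47%

25.47%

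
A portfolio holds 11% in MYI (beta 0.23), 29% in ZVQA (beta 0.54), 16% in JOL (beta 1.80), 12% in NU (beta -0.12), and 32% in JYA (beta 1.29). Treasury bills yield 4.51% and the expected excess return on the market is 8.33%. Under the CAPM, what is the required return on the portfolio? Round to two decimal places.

β_P = Σ w_i β_i = 0.11×0.23 + 0.29×0.54 + 0.16×1.80 + 0.12×-0.12 + 0.32×1.29 = 0.8683
E(R_P) = R_f + β_P × MRP = 4.51% + 0.8683 × 8.33% = 11.74%

11.74%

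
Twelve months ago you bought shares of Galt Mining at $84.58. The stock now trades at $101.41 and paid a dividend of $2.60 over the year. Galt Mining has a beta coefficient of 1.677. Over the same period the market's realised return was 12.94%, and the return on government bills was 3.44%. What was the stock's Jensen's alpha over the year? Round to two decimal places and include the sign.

Realised HPR = (P1 + D1 − P0) / P0 = (101.41 + 2.60 − 84.58) / 84.58 = 19.43 / 84.58 = 22.9723%
MRP = 12.94% − 3.44% = 9.50%
CAPM required = R_f + β·MRP = 3.44% + 1.677 × 9.50% = 19.37150%
α = realised − required = 22.9723% − 19.37150% = +3.60%

+3.60%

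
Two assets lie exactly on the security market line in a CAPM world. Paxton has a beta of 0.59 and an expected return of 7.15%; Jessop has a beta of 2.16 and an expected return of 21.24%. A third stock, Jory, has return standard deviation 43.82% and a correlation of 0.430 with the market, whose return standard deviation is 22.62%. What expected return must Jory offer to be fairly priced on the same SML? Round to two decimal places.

9.33%

MRP = (21.24% − 7.15%) / (2.16 − 0.59) = 8.9745%
R_f = 7.15% − 0.59 × 8.9745% = 1.8550%
β_Jory = ρ·σ_i/σ_m = 0.430 × 43.82 / 22.62 = 0.8330
E(R_Jory) = R_f + β × MRP = 1.8550% + 0.8330 × 8.9745% = 9.33%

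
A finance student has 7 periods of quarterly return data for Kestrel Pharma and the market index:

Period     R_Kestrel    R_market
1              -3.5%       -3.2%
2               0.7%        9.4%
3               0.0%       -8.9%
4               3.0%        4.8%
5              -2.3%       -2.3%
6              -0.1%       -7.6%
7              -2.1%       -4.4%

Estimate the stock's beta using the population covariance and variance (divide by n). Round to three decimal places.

Mean R_i = (-3.5 + 0.7 + 0.0 + 3.0 − 2.3 − 0.1 − 2.1) / 7 = -0.6143%
Mean R_m = (-3.2 + 9.4 − 8.9 + 4.8 − 2.3 − 7.6 − 4.4) / 7 = -1.7429%
Σ(R_i − R̄_i)(R_m − R̄_m) = 39.9757  ⇒  Cov = 39.9757 / 7 = 5.7108
Σ(R_m − R̄_m)² = 261.9971  ⇒  Var(R_m) = 261.9971 / 7 = 37.4282
β = Cov / Var(R_m) = 5.7108 / 37.4282 = 0.1526

0.153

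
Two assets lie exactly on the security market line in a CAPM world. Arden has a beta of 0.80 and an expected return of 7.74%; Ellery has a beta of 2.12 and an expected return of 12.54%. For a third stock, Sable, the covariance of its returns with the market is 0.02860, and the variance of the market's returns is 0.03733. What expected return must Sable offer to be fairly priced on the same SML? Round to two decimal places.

MRP = (12.54% − 7.74%) / (2.12 − 0.80) = 3.6364%
R_f = 7.74% − 0.80 × 3.6364% = 4.8309%
β_Sable = Cov / Var(R_m) = 0.02860 / 0.03733 = 0.7661
E(R_Sable) = R_f + β × MRP = 4.8309% + 0.7661 × 3.6364% = 7.62%

7.62%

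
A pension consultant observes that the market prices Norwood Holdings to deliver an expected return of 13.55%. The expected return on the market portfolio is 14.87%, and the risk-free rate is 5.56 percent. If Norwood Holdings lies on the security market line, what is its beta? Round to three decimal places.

0.858

MRP = 14.87% − 5.56% = 9.31%
β = (E(R) − R_f) / MRP = (13.55% − 5.56%) / 9.31% = 7.99% / 9.31% = 0.858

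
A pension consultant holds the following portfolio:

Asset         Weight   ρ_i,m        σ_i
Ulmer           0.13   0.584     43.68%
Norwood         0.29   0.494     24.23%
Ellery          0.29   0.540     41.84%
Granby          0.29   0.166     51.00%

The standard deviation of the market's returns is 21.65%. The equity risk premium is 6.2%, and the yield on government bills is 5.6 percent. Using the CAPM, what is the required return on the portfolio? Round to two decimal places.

10.12%

β_Ulmer = 0.584 × 43.68% / 21.65% = 1.1783
β_Norwood = 0.494 × 24.23% / 21.65% = 0.5529
β_Ellery = 0.540 × 41.84% / 21.65% = 1.0436
β_Granby = 0.166 × 51.00% / 21.65% = 0.3910
β_P = Σ w_i β_i = 0.13×1.1783 + 0.29×0.5529 + 0.29×1.0436 + 0.29×0.3910 = 0.7296
E(R_P) = R_f + β_P × MRP = 5.6% + 0.7296 × 6.2% = 10.12%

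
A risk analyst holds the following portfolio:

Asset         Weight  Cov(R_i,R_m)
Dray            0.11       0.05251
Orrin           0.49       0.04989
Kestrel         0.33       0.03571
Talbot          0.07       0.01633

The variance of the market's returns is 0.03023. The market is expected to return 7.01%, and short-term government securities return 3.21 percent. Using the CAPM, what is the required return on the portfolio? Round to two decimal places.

β_Dray = 0.05251 / 0.03023 = 1.7370
β_Orrin = 0.04989 / 0.03023 = 1.6503
β_Kestrel = 0.03571 / 0.03023 = 1.1813
β_Talbot = 0.01633 / 0.03023 = 0.5402
β_P = Σ w_i β_i = 0.11×1.7370 + 0.49×1.6503 + 0.33×1.1813 + 0.07×0.5402 = 1.4274
MRP = 7.01% − 3.21% = 3.80%
E(R_P) = R_f + β_P × MRP = 3.21% + 1.4274 × 3.80% = 8.63%

8.63%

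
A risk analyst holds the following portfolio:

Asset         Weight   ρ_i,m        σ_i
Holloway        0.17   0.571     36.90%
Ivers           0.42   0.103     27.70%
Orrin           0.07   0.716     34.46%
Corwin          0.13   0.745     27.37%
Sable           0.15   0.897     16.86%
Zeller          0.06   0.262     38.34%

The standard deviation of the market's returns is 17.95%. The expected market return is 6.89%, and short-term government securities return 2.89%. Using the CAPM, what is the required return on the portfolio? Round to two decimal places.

β_Holloway = 0.571 × 36.90% / 17.95% = 1.1738
β_Ivers = 0.103 × 27.70% / 17.95% = 0.1589
β_Orrin = 0.716 × 34.46% / 17.95% = 1.3746
β_Corwin = 0.745 × 27.37% / 17.95% = 1.1360
β_Sable = 0.897 × 16.86% / 17.95% = 0.8425
β_Zeller = 0.262 × 38.34% / 17.95% = 0.5596
β_P = Σ w_i β_i = 0.17×1.1738 + 0.42×0.1589 + 0.07×1.3746 + 0.13×1.1360 + 0.15×0.8425 + 0.06×0.5596 = 0.6701
MRP = 6.89% − 2.89% = 4.00%
E(R_P) = R_f + β_P × MRP = 2.89% + 0.6701 × 4.00% = 5.57%

5.57%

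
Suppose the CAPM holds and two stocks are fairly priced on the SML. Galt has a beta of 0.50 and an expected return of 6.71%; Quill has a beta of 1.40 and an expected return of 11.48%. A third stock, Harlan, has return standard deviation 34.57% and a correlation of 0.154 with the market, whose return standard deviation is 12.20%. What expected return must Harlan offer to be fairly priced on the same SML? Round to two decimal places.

6.37%

MRP = (11.48% − 6.71%) / (1.40 − 0.50) = 5.3000%
R_f = 6.71% − 0.50 × 5.3000% = 4.0600%
β_Harlan = ρ·σ_i/σ_m = 0.154 × 34.57 / 12.20 = 0.4364
E(R_Harlan) = R_f + β × MRP = 4.0600% + 0.4364 × 5.3000% = 6.37%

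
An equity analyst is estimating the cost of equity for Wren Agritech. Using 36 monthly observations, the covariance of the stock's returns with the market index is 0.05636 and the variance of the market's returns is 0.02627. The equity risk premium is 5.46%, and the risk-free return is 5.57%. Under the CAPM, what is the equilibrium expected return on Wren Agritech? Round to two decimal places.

17.28%

β = Cov(R_i, R_m) / Var(R_m) = 0.05636 / 0.02627 = 2.1454
E(R) = R_f + β × MRP = 5.57% + 2.1454 × 5.46% = 17.28%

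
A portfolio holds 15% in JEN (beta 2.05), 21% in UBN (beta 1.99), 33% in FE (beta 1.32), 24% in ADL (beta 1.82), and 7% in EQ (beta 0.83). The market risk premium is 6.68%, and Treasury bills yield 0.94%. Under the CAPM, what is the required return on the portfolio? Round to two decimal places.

β_P = Σ w_i β_i = 0.15×2.05 + 0.21×1.99 + 0.33×1.32 + 0.24×1.82 + 0.07×0.83 = 1.6559
E(R_P) = R_f + β_P × MRP = 0.94% + 1.6559 × 6.68% = 12.00%

12.00%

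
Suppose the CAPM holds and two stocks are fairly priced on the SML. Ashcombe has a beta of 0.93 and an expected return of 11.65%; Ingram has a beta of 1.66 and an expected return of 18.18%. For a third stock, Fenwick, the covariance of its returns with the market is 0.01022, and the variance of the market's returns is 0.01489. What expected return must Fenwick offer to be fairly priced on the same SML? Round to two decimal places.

MRP = (18.18% − 11.65%) / (1.66 − 0.93) = 8.9452%
R_f = 11.65% − 0.93 × 8.9452% = 3.3310%
β_Fenwick = Cov / Var(R_m) = 0.01022 / 0.01489 = 0.6864
E(R_Fenwick) = R_f + β × MRP = 3.3310% + 0.6864 × 8.9452% = 9.47%

9.47%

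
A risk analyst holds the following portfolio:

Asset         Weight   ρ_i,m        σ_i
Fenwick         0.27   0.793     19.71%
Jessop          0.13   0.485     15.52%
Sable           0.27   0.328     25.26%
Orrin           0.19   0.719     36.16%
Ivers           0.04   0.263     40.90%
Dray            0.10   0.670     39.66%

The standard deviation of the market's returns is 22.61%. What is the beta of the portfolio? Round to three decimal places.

β_Fenwick = 0.793 × 19.71% / 22.61% = 0.6913
β_Jessop = 0.485 × 15.52% / 22.61% = 0.3329
β_Sable = 0.328 × 25.26% / 22.61% = 0.3664
β_Orrin = 0.719 × 36.16% / 22.61% = 1.1499
β_Ivers = 0.263 × 40.90% / 22.61% = 0.4757
β_Dray = 0.670 × 39.66% / 22.61% = 1.1752
β_P = Σ w_i β_i = 0.27×0.6913 + 0.13×0.3329 + 0.27×0.3664 + 0.19×1.1499 + 0.04×0.4757 + 0.10×1.1752 = 0.6839

0.684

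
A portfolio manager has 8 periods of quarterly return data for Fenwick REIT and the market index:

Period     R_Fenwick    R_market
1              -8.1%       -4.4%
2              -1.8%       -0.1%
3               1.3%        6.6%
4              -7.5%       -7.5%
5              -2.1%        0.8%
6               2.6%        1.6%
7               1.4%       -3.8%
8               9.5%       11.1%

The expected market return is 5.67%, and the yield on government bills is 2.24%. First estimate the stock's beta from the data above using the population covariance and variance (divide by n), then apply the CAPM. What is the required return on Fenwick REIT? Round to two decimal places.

4.98%

Mean R_i = (-8.1 − 1.8 + 1.3 − 7.5 − 2.1 + 2.6 + 1.4 + 9.5) / 8 = -0.5875%
Mean R_m = (-4.4 − 0.1 + 6.6 − 7.5 + 0.8 + 1.6 − 3.8 + 11.1) / 8 = 0.5375%
Σ(R_i − R̄_i)(R_m − R̄_m) = 205.7863  ⇒  Cov = 205.7863 / 8 = 25.7233
Σ(R_m − R̄_m)² = 257.7188  ⇒  Var(R_m) = 257.7188 / 8 = 32.2149
β = Cov / Var(R_m) = 25.7233 / 32.2149 = 0.7985
MRP = 5.67% − 2.24% = 3.43%
E(R) = R_f + β × MRP = 2.24% + 0.7985 × 3.43% = 4.98%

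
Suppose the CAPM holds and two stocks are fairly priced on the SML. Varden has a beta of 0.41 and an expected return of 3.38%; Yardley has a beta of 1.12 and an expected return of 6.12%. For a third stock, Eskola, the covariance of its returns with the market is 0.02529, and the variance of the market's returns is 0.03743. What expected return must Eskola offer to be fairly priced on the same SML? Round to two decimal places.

4.41%

MRP = (6.12% − 3.38%) / (1.12 − 0.41) = 3.8592%
R_f = 3.38% − 0.41 × 3.8592% = 1.7977%
β_Eskola = Cov / Var(R_m) = 0.02529 / 0.03743 = 0.6757
E(R_Eskola) = R_f + β × MRP = 1.7977% + 0.6757 × 3.8592% = 4.41%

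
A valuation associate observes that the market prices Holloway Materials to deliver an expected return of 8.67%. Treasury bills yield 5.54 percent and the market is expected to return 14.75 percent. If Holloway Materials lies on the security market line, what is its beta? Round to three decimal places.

0.340

MRP = 14.75% − 5.54% = 9.21%
β = (E(R) − R_f) / MRP = (8.67% − 5.54%) / 9.21% = 3.13% / 9.21% = 0.340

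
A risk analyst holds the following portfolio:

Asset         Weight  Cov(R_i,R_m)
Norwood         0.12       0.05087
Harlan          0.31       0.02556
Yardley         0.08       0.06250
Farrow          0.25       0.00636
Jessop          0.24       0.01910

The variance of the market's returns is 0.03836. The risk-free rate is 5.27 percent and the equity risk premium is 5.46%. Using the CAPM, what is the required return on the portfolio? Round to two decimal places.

β_Norwood = 0.05087 / 0.03836 = 1.3261
β_Harlan = 0.02556 / 0.03836 = 0.6663
β_Yardley = 0.06250 / 0.03836 = 1.6293
β_Farrow = 0.00636 / 0.03836 = 0.1658
β_Jessop = 0.01910 / 0.03836 = 0.4979
β_P = Σ w_i β_i = 0.12×1.3261 + 0.31×0.6663 + 0.08×1.6293 + 0.25×0.1658 + 0.24×0.4979 = 0.6570
E(R_P) = R_f + β_P × MRP = 5.27% + 0.6570 × 5.46% = 8.86%

8.86%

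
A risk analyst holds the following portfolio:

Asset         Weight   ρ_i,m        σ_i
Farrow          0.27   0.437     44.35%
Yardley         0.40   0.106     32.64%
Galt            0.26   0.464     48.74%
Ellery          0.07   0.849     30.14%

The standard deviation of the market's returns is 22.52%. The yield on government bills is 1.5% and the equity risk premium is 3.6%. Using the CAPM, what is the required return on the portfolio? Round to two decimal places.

3.78%

β_Farrow = 0.437 × 44.35% / 22.52% = 0.8606
β_Yardley = 0.106 × 32.64% / 22.52% = 0.1536
β_Galt = 0.464 × 48.74% / 22.52% = 1.0042
β_Ellery = 0.849 × 30.14% / 22.52% = 1.1363
β_P = Σ w_i β_i = 0.27×0.8606 + 0.40×0.1536 + 0.26×1.0042 + 0.07×1.1363 = 0.6344
E(R_P) = R_f + β_P × MRP = 1.5% + 0.6344 × 3.6% = 3.78%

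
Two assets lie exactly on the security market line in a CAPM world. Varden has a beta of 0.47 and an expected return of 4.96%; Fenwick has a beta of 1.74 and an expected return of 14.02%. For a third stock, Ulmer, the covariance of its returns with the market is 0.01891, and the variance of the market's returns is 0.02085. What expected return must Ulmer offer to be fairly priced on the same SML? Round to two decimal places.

MRP = (14.02% − 4.96%) / (1.74 − 0.47) = 7.1339%
R_f = 4.96% − 0.47 × 7.1339% = 1.6071%
β_Ulmer = Cov / Var(R_m) = 0.01891 / 0.02085 = 0.9070
E(R_Ulmer) = R_f + β × MRP = 1.6071% + 0.9070 × 7.1339% = 8.08%

8.08%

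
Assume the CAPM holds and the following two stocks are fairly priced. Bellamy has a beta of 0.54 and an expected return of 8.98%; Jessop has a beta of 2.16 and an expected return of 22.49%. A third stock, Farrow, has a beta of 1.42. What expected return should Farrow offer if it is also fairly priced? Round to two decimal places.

16.32%

MRP (SML slope) = (22.49% − 8.98%) / (2.16 − 0.54) = 13.51% / 1.62 = 8.3395%
R_f (intercept) = 8.98% − 0.54 × 8.3395% = 4.4767%
E(R_Farrow) = R_f + β × MRP = 4.4767% + 1.42 × 8.3395% = 16.32%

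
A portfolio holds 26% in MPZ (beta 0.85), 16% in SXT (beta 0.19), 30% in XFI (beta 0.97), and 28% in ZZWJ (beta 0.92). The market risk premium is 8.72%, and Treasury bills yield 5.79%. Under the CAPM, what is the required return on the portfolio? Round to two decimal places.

12.77%

β_P = Σ w_i β_i = 0.26×0.85 + 0.16×0.19 + 0.30×0.97 + 0.28×0.92 = 0.8000
E(R_P) = R_f + β_P × MRP = 5.79% + 0.8000 × 8.72% = 12.77%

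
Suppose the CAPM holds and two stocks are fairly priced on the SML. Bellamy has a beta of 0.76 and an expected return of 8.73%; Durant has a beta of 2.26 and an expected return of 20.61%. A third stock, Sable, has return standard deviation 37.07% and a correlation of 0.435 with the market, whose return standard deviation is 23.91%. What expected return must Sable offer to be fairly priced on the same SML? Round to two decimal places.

8.05%

MRP = (20.61% − 8.73%) / (2.26 − 0.76) = 7.9200%
R_f = 8.73% − 0.76 × 7.9200% = 2.7108%
β_Sable = ρ·σ_i/σ_m = 0.435 × 37.07 / 23.91 = 0.6744
E(R_Sable) = R_f + β × MRP = 2.7108% + 0.6744 × 7.9200% = 8.05%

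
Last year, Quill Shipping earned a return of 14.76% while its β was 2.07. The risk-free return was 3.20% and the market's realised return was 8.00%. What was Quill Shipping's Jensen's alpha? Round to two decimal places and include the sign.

+1.62%

Market excess return = 8.00% − 3.20% = 4.80%
CAPM benchmark = R_f + β(R_m − R_f) = 3.20% + 2.07 × 4.80% = 13.1360%
α = actual − benchmark = 14.76% − 13.1360% = +1.62%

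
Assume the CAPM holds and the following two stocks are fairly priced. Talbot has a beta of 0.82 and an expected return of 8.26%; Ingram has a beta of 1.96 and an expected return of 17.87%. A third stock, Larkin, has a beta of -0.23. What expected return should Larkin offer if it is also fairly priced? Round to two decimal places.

MRP (SML slope) = (17.87% − 8.26%) / (1.96 − 0.82) = 9.61% / 1.14 = 8.4298%
R_f (intercept) = 8.26% − 0.82 × 8.4298% = 1.3476%
E(R_Larkin) = R_f + β × MRP = 1.3476% + -0.23 × 8.4298% = -0.59%

-0.59%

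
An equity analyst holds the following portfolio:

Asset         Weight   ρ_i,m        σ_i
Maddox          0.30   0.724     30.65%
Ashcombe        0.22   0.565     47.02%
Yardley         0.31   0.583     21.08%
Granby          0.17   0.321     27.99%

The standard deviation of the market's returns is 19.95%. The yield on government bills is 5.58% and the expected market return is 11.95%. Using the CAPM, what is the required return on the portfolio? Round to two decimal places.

β_Maddox = 0.724 × 30.65% / 19.95% = 1.1123
β_Ashcombe = 0.565 × 47.02% / 19.95% = 1.3316
β_Yardley = 0.583 × 21.08% / 19.95% = 0.6160
β_Granby = 0.321 × 27.99% / 19.95% = 0.4504
β_P = Σ w_i β_i = 0.30×1.1123 + 0.22×1.3316 + 0.31×0.6160 + 0.17×0.4504 = 0.8942
MRP = 11.95% − 5.58% = 6.37%
E(R_P) = R_f + β_P × MRP = 5.58% + 0.8942 × 6.37% = 11.28%

11.28%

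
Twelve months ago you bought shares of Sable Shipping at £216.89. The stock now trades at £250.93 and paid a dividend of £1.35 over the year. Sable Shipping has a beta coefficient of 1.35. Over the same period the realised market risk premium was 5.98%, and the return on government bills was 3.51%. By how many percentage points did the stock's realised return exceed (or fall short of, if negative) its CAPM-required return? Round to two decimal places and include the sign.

+4.73%

Realised HPR = (P1 + D1 − P0) / P0 = (250.93 + 1.35 − 216.89) / 216.89 = 35.39 / 216.89 = 16.3170%
CAPM required = R_f + β·MRP = 3.51% + 1.35 × 5.98% = 11.5830%
α = realised − required = 16.3170% − 11.5830% = +4.73%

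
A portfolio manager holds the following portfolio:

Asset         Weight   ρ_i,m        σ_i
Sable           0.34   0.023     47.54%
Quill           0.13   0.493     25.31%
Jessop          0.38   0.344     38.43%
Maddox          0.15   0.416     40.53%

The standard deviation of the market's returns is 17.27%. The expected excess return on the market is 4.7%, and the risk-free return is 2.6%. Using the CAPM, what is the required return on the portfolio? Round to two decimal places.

5.20%

β_Sable = 0.023 × 47.54% / 17.27% = 0.0633
β_Quill = 0.493 × 25.31% / 17.27% = 0.7225
β_Jessop = 0.344 × 38.43% / 17.27% = 0.7655
β_Maddox = 0.416 × 40.53% / 17.27% = 0.9763
β_P = Σ w_i β_i = 0.34×0.0633 + 0.13×0.7225 + 0.38×0.7655 + 0.15×0.9763 = 0.5528
E(R_P) = R_f + β_P × MRP = 2.6% + 0.5528 × 4.7% = 5.20%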